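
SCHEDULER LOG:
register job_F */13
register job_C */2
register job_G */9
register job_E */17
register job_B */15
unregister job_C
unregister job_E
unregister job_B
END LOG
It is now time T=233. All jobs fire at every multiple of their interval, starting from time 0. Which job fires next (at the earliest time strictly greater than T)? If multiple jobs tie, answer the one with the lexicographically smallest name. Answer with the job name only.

Answer: job_F

Derivation:
Op 1: register job_F */13 -> active={job_F:*/13}
Op 2: register job_C */2 -> active={job_C:*/2, job_F:*/13}
Op 3: register job_G */9 -> active={job_C:*/2, job_F:*/13, job_G:*/9}
Op 4: register job_E */17 -> active={job_C:*/2, job_E:*/17, job_F:*/13, job_G:*/9}
Op 5: register job_B */15 -> active={job_B:*/15, job_C:*/2, job_E:*/17, job_F:*/13, job_G:*/9}
Op 6: unregister job_C -> active={job_B:*/15, job_E:*/17, job_F:*/13, job_G:*/9}
Op 7: unregister job_E -> active={job_B:*/15, job_F:*/13, job_G:*/9}
Op 8: unregister job_B -> active={job_F:*/13, job_G:*/9}
  job_F: interval 13, next fire after T=233 is 234
  job_G: interval 9, next fire after T=233 is 234
Earliest = 234, winner (lex tiebreak) = job_F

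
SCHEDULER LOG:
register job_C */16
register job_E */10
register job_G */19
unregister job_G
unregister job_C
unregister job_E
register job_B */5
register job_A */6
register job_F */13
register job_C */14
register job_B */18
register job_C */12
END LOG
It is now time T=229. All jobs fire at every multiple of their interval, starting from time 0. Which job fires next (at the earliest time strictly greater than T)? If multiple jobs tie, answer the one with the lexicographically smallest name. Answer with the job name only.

Answer: job_A

Derivation:
Op 1: register job_C */16 -> active={job_C:*/16}
Op 2: register job_E */10 -> active={job_C:*/16, job_E:*/10}
Op 3: register job_G */19 -> active={job_C:*/16, job_E:*/10, job_G:*/19}
Op 4: unregister job_G -> active={job_C:*/16, job_E:*/10}
Op 5: unregister job_C -> active={job_E:*/10}
Op 6: unregister job_E -> active={}
Op 7: register job_B */5 -> active={job_B:*/5}
Op 8: register job_A */6 -> active={job_A:*/6, job_B:*/5}
Op 9: register job_F */13 -> active={job_A:*/6, job_B:*/5, job_F:*/13}
Op 10: register job_C */14 -> active={job_A:*/6, job_B:*/5, job_C:*/14, job_F:*/13}
Op 11: register job_B */18 -> active={job_A:*/6, job_B:*/18, job_C:*/14, job_F:*/13}
Op 12: register job_C */12 -> active={job_A:*/6, job_B:*/18, job_C:*/12, job_F:*/13}
  job_A: interval 6, next fire after T=229 is 234
  job_B: interval 18, next fire after T=229 is 234
  job_C: interval 12, next fire after T=229 is 240
  job_F: interval 13, next fire after T=229 is 234
Earliest = 234, winner (lex tiebreak) = job_A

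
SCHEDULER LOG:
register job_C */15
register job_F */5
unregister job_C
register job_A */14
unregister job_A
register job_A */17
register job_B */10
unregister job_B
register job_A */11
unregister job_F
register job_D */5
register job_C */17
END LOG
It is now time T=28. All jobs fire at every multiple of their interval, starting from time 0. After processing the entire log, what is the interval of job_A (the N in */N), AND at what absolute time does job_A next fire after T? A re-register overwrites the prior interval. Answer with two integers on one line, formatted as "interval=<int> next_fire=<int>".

Op 1: register job_C */15 -> active={job_C:*/15}
Op 2: register job_F */5 -> active={job_C:*/15, job_F:*/5}
Op 3: unregister job_C -> active={job_F:*/5}
Op 4: register job_A */14 -> active={job_A:*/14, job_F:*/5}
Op 5: unregister job_A -> active={job_F:*/5}
Op 6: register job_A */17 -> active={job_A:*/17, job_F:*/5}
Op 7: register job_B */10 -> active={job_A:*/17, job_B:*/10, job_F:*/5}
Op 8: unregister job_B -> active={job_A:*/17, job_F:*/5}
Op 9: register job_A */11 -> active={job_A:*/11, job_F:*/5}
Op 10: unregister job_F -> active={job_A:*/11}
Op 11: register job_D */5 -> active={job_A:*/11, job_D:*/5}
Op 12: register job_C */17 -> active={job_A:*/11, job_C:*/17, job_D:*/5}
Final interval of job_A = 11
Next fire of job_A after T=28: (28//11+1)*11 = 33

Answer: interval=11 next_fire=33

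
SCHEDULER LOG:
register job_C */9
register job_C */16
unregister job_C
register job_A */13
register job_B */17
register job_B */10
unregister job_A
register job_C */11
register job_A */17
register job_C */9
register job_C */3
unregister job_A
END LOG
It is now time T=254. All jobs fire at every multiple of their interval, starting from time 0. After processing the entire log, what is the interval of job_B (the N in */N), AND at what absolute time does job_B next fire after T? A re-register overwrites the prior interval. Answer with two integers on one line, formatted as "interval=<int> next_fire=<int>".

Op 1: register job_C */9 -> active={job_C:*/9}
Op 2: register job_C */16 -> active={job_C:*/16}
Op 3: unregister job_C -> active={}
Op 4: register job_A */13 -> active={job_A:*/13}
Op 5: register job_B */17 -> active={job_A:*/13, job_B:*/17}
Op 6: register job_B */10 -> active={job_A:*/13, job_B:*/10}
Op 7: unregister job_A -> active={job_B:*/10}
Op 8: register job_C */11 -> active={job_B:*/10, job_C:*/11}
Op 9: register job_A */17 -> active={job_A:*/17, job_B:*/10, job_C:*/11}
Op 10: register job_C */9 -> active={job_A:*/17, job_B:*/10, job_C:*/9}
Op 11: register job_C */3 -> active={job_A:*/17, job_B:*/10, job_C:*/3}
Op 12: unregister job_A -> active={job_B:*/10, job_C:*/3}
Final interval of job_B = 10
Next fire of job_B after T=254: (254//10+1)*10 = 260

Answer: interval=10 next_fire=260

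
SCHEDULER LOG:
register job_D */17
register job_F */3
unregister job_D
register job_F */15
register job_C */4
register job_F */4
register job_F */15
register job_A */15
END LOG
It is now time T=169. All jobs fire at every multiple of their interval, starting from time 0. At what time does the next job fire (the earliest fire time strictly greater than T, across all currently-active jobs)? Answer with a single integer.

Op 1: register job_D */17 -> active={job_D:*/17}
Op 2: register job_F */3 -> active={job_D:*/17, job_F:*/3}
Op 3: unregister job_D -> active={job_F:*/3}
Op 4: register job_F */15 -> active={job_F:*/15}
Op 5: register job_C */4 -> active={job_C:*/4, job_F:*/15}
Op 6: register job_F */4 -> active={job_C:*/4, job_F:*/4}
Op 7: register job_F */15 -> active={job_C:*/4, job_F:*/15}
Op 8: register job_A */15 -> active={job_A:*/15, job_C:*/4, job_F:*/15}
  job_A: interval 15, next fire after T=169 is 180
  job_C: interval 4, next fire after T=169 is 172
  job_F: interval 15, next fire after T=169 is 180
Earliest fire time = 172 (job job_C)

Answer: 172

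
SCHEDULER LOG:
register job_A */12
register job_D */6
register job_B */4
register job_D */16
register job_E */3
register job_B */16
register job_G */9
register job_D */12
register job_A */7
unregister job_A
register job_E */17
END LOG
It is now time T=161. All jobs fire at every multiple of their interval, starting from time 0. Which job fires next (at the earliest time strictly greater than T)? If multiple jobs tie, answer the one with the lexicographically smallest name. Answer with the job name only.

Answer: job_G

Derivation:
Op 1: register job_A */12 -> active={job_A:*/12}
Op 2: register job_D */6 -> active={job_A:*/12, job_D:*/6}
Op 3: register job_B */4 -> active={job_A:*/12, job_B:*/4, job_D:*/6}
Op 4: register job_D */16 -> active={job_A:*/12, job_B:*/4, job_D:*/16}
Op 5: register job_E */3 -> active={job_A:*/12, job_B:*/4, job_D:*/16, job_E:*/3}
Op 6: register job_B */16 -> active={job_A:*/12, job_B:*/16, job_D:*/16, job_E:*/3}
Op 7: register job_G */9 -> active={job_A:*/12, job_B:*/16, job_D:*/16, job_E:*/3, job_G:*/9}
Op 8: register job_D */12 -> active={job_A:*/12, job_B:*/16, job_D:*/12, job_E:*/3, job_G:*/9}
Op 9: register job_A */7 -> active={job_A:*/7, job_B:*/16, job_D:*/12, job_E:*/3, job_G:*/9}
Op 10: unregister job_A -> active={job_B:*/16, job_D:*/12, job_E:*/3, job_G:*/9}
Op 11: register job_E */17 -> active={job_B:*/16, job_D:*/12, job_E:*/17, job_G:*/9}
  job_B: interval 16, next fire after T=161 is 176
  job_D: interval 12, next fire after T=161 is 168
  job_E: interval 17, next fire after T=161 is 170
  job_G: interval 9, next fire after T=161 is 162
Earliest = 162, winner (lex tiebreak) = job_G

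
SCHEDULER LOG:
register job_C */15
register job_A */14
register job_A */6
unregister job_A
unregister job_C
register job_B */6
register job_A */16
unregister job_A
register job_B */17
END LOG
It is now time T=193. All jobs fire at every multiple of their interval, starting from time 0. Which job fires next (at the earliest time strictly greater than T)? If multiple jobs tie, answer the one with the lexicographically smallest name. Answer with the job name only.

Answer: job_B

Derivation:
Op 1: register job_C */15 -> active={job_C:*/15}
Op 2: register job_A */14 -> active={job_A:*/14, job_C:*/15}
Op 3: register job_A */6 -> active={job_A:*/6, job_C:*/15}
Op 4: unregister job_A -> active={job_C:*/15}
Op 5: unregister job_C -> active={}
Op 6: register job_B */6 -> active={job_B:*/6}
Op 7: register job_A */16 -> active={job_A:*/16, job_B:*/6}
Op 8: unregister job_A -> active={job_B:*/6}
Op 9: register job_B */17 -> active={job_B:*/17}
  job_B: interval 17, next fire after T=193 is 204
Earliest = 204, winner (lex tiebreak) = job_B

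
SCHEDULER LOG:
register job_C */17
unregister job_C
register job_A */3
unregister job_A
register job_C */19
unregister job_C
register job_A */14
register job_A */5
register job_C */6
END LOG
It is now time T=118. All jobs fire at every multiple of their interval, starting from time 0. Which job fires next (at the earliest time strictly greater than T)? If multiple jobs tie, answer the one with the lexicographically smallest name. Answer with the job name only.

Op 1: register job_C */17 -> active={job_C:*/17}
Op 2: unregister job_C -> active={}
Op 3: register job_A */3 -> active={job_A:*/3}
Op 4: unregister job_A -> active={}
Op 5: register job_C */19 -> active={job_C:*/19}
Op 6: unregister job_C -> active={}
Op 7: register job_A */14 -> active={job_A:*/14}
Op 8: register job_A */5 -> active={job_A:*/5}
Op 9: register job_C */6 -> active={job_A:*/5, job_C:*/6}
  job_A: interval 5, next fire after T=118 is 120
  job_C: interval 6, next fire after T=118 is 120
Earliest = 120, winner (lex tiebreak) = job_A

Answer: job_A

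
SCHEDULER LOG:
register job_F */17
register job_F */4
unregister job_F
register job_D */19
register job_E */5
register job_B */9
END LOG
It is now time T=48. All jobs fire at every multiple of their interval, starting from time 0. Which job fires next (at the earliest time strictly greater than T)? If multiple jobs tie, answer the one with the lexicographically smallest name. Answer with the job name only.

Op 1: register job_F */17 -> active={job_F:*/17}
Op 2: register job_F */4 -> active={job_F:*/4}
Op 3: unregister job_F -> active={}
Op 4: register job_D */19 -> active={job_D:*/19}
Op 5: register job_E */5 -> active={job_D:*/19, job_E:*/5}
Op 6: register job_B */9 -> active={job_B:*/9, job_D:*/19, job_E:*/5}
  job_B: interval 9, next fire after T=48 is 54
  job_D: interval 19, next fire after T=48 is 57
  job_E: interval 5, next fire after T=48 is 50
Earliest = 50, winner (lex tiebreak) = job_E

Answer: job_E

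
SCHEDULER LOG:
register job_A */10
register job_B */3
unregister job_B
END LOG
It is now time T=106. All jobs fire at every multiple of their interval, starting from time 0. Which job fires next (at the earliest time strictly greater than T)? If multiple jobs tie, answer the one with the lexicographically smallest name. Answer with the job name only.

Answer: job_A

Derivation:
Op 1: register job_A */10 -> active={job_A:*/10}
Op 2: register job_B */3 -> active={job_A:*/10, job_B:*/3}
Op 3: unregister job_B -> active={job_A:*/10}
  job_A: interval 10, next fire after T=106 is 110
Earliest = 110, winner (lex tiebreak) = job_A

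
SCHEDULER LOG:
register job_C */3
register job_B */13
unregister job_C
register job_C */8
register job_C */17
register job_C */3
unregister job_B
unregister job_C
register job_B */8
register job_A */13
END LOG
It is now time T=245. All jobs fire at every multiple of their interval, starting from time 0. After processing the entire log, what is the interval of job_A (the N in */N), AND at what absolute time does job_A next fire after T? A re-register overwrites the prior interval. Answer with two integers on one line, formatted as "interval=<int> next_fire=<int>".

Answer: interval=13 next_fire=247

Derivation:
Op 1: register job_C */3 -> active={job_C:*/3}
Op 2: register job_B */13 -> active={job_B:*/13, job_C:*/3}
Op 3: unregister job_C -> active={job_B:*/13}
Op 4: register job_C */8 -> active={job_B:*/13, job_C:*/8}
Op 5: register job_C */17 -> active={job_B:*/13, job_C:*/17}
Op 6: register job_C */3 -> active={job_B:*/13, job_C:*/3}
Op 7: unregister job_B -> active={job_C:*/3}
Op 8: unregister job_C -> active={}
Op 9: register job_B */8 -> active={job_B:*/8}
Op 10: register job_A */13 -> active={job_A:*/13, job_B:*/8}
Final interval of job_A = 13
Next fire of job_A after T=245: (245//13+1)*13 = 247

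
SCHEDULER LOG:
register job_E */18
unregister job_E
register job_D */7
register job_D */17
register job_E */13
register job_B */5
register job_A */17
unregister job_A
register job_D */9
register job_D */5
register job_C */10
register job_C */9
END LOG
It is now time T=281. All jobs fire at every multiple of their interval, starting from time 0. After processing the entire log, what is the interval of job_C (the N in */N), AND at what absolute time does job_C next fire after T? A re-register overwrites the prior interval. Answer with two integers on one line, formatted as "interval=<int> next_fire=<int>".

Answer: interval=9 next_fire=288

Derivation:
Op 1: register job_E */18 -> active={job_E:*/18}
Op 2: unregister job_E -> active={}
Op 3: register job_D */7 -> active={job_D:*/7}
Op 4: register job_D */17 -> active={job_D:*/17}
Op 5: register job_E */13 -> active={job_D:*/17, job_E:*/13}
Op 6: register job_B */5 -> active={job_B:*/5, job_D:*/17, job_E:*/13}
Op 7: register job_A */17 -> active={job_A:*/17, job_B:*/5, job_D:*/17, job_E:*/13}
Op 8: unregister job_A -> active={job_B:*/5, job_D:*/17, job_E:*/13}
Op 9: register job_D */9 -> active={job_B:*/5, job_D:*/9, job_E:*/13}
Op 10: register job_D */5 -> active={job_B:*/5, job_D:*/5, job_E:*/13}
Op 11: register job_C */10 -> active={job_B:*/5, job_C:*/10, job_D:*/5, job_E:*/13}
Op 12: register job_C */9 -> active={job_B:*/5, job_C:*/9, job_D:*/5, job_E:*/13}
Final interval of job_C = 9
Next fire of job_C after T=281: (281//9+1)*9 = 288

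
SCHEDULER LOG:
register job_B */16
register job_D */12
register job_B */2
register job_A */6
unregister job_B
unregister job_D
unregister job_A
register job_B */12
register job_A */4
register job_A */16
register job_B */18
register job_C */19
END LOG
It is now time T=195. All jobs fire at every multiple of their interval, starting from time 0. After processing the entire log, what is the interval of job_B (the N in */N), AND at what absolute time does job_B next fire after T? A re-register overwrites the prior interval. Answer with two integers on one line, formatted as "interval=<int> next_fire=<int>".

Op 1: register job_B */16 -> active={job_B:*/16}
Op 2: register job_D */12 -> active={job_B:*/16, job_D:*/12}
Op 3: register job_B */2 -> active={job_B:*/2, job_D:*/12}
Op 4: register job_A */6 -> active={job_A:*/6, job_B:*/2, job_D:*/12}
Op 5: unregister job_B -> active={job_A:*/6, job_D:*/12}
Op 6: unregister job_D -> active={job_A:*/6}
Op 7: unregister job_A -> active={}
Op 8: register job_B */12 -> active={job_B:*/12}
Op 9: register job_A */4 -> active={job_A:*/4, job_B:*/12}
Op 10: register job_A */16 -> active={job_A:*/16, job_B:*/12}
Op 11: register job_B */18 -> active={job_A:*/16, job_B:*/18}
Op 12: register job_C */19 -> active={job_A:*/16, job_B:*/18, job_C:*/19}
Final interval of job_B = 18
Next fire of job_B after T=195: (195//18+1)*18 = 198

Answer: interval=18 next_fire=198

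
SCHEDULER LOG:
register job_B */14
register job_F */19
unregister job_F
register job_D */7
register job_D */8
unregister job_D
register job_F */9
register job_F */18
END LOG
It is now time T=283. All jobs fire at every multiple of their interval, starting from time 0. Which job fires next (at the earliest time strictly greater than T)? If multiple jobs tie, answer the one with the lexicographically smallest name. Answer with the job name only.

Answer: job_F

Derivation:
Op 1: register job_B */14 -> active={job_B:*/14}
Op 2: register job_F */19 -> active={job_B:*/14, job_F:*/19}
Op 3: unregister job_F -> active={job_B:*/14}
Op 4: register job_D */7 -> active={job_B:*/14, job_D:*/7}
Op 5: register job_D */8 -> active={job_B:*/14, job_D:*/8}
Op 6: unregister job_D -> active={job_B:*/14}
Op 7: register job_F */9 -> active={job_B:*/14, job_F:*/9}
Op 8: register job_F */18 -> active={job_B:*/14, job_F:*/18}
  job_B: interval 14, next fire after T=283 is 294
  job_F: interval 18, next fire after T=283 is 288
Earliest = 288, winner (lex tiebreak) = job_F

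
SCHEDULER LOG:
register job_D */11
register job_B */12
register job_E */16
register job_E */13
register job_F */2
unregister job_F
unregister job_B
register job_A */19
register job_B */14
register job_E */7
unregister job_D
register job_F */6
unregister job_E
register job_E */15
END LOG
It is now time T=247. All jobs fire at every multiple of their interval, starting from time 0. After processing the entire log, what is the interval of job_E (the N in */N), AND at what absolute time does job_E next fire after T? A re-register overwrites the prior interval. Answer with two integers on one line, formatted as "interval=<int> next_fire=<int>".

Answer: interval=15 next_fire=255

Derivation:
Op 1: register job_D */11 -> active={job_D:*/11}
Op 2: register job_B */12 -> active={job_B:*/12, job_D:*/11}
Op 3: register job_E */16 -> active={job_B:*/12, job_D:*/11, job_E:*/16}
Op 4: register job_E */13 -> active={job_B:*/12, job_D:*/11, job_E:*/13}
Op 5: register job_F */2 -> active={job_B:*/12, job_D:*/11, job_E:*/13, job_F:*/2}
Op 6: unregister job_F -> active={job_B:*/12, job_D:*/11, job_E:*/13}
Op 7: unregister job_B -> active={job_D:*/11, job_E:*/13}
Op 8: register job_A */19 -> active={job_A:*/19, job_D:*/11, job_E:*/13}
Op 9: register job_B */14 -> active={job_A:*/19, job_B:*/14, job_D:*/11, job_E:*/13}
Op 10: register job_E */7 -> active={job_A:*/19, job_B:*/14, job_D:*/11, job_E:*/7}
Op 11: unregister job_D -> active={job_A:*/19, job_B:*/14, job_E:*/7}
Op 12: register job_F */6 -> active={job_A:*/19, job_B:*/14, job_E:*/7, job_F:*/6}
Op 13: unregister job_E -> active={job_A:*/19, job_B:*/14, job_F:*/6}
Op 14: register job_E */15 -> active={job_A:*/19, job_B:*/14, job_E:*/15, job_F:*/6}
Final interval of job_E = 15
Next fire of job_E after T=247: (247//15+1)*15 = 255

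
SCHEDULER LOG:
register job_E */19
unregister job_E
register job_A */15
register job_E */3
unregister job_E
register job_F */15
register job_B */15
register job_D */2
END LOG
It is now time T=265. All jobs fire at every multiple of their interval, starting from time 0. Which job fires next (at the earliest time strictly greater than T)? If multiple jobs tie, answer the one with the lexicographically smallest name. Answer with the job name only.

Answer: job_D

Derivation:
Op 1: register job_E */19 -> active={job_E:*/19}
Op 2: unregister job_E -> active={}
Op 3: register job_A */15 -> active={job_A:*/15}
Op 4: register job_E */3 -> active={job_A:*/15, job_E:*/3}
Op 5: unregister job_E -> active={job_A:*/15}
Op 6: register job_F */15 -> active={job_A:*/15, job_F:*/15}
Op 7: register job_B */15 -> active={job_A:*/15, job_B:*/15, job_F:*/15}
Op 8: register job_D */2 -> active={job_A:*/15, job_B:*/15, job_D:*/2, job_F:*/15}
  job_A: interval 15, next fire after T=265 is 270
  job_B: interval 15, next fire after T=265 is 270
  job_D: interval 2, next fire after T=265 is 266
  job_F: interval 15, next fire after T=265 is 270
Earliest = 266, winner (lex tiebreak) = job_D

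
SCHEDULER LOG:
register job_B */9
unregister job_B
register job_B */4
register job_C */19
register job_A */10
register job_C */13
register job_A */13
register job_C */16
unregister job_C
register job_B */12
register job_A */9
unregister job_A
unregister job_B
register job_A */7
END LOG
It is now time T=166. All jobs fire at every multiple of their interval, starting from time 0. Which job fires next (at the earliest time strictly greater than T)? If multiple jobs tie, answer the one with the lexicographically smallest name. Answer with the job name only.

Answer: job_A

Derivation:
Op 1: register job_B */9 -> active={job_B:*/9}
Op 2: unregister job_B -> active={}
Op 3: register job_B */4 -> active={job_B:*/4}
Op 4: register job_C */19 -> active={job_B:*/4, job_C:*/19}
Op 5: register job_A */10 -> active={job_A:*/10, job_B:*/4, job_C:*/19}
Op 6: register job_C */13 -> active={job_A:*/10, job_B:*/4, job_C:*/13}
Op 7: register job_A */13 -> active={job_A:*/13, job_B:*/4, job_C:*/13}
Op 8: register job_C */16 -> active={job_A:*/13, job_B:*/4, job_C:*/16}
Op 9: unregister job_C -> active={job_A:*/13, job_B:*/4}
Op 10: register job_B */12 -> active={job_A:*/13, job_B:*/12}
Op 11: register job_A */9 -> active={job_A:*/9, job_B:*/12}
Op 12: unregister job_A -> active={job_B:*/12}
Op 13: unregister job_B -> active={}
Op 14: register job_A */7 -> active={job_A:*/7}
  job_A: interval 7, next fire after T=166 is 168
Earliest = 168, winner (lex tiebreak) = job_A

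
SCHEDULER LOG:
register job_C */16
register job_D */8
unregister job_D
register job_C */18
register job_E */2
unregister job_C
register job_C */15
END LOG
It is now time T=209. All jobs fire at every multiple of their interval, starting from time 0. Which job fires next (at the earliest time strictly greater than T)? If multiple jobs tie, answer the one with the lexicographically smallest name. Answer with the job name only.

Op 1: register job_C */16 -> active={job_C:*/16}
Op 2: register job_D */8 -> active={job_C:*/16, job_D:*/8}
Op 3: unregister job_D -> active={job_C:*/16}
Op 4: register job_C */18 -> active={job_C:*/18}
Op 5: register job_E */2 -> active={job_C:*/18, job_E:*/2}
Op 6: unregister job_C -> active={job_E:*/2}
Op 7: register job_C */15 -> active={job_C:*/15, job_E:*/2}
  job_C: interval 15, next fire after T=209 is 210
  job_E: interval 2, next fire after T=209 is 210
Earliest = 210, winner (lex tiebreak) = job_C

Answer: job_C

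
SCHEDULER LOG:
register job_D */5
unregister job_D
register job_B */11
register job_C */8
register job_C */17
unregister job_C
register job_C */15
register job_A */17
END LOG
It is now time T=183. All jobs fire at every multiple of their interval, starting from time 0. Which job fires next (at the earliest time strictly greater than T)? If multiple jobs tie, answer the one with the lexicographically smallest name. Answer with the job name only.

Op 1: register job_D */5 -> active={job_D:*/5}
Op 2: unregister job_D -> active={}
Op 3: register job_B */11 -> active={job_B:*/11}
Op 4: register job_C */8 -> active={job_B:*/11, job_C:*/8}
Op 5: register job_C */17 -> active={job_B:*/11, job_C:*/17}
Op 6: unregister job_C -> active={job_B:*/11}
Op 7: register job_C */15 -> active={job_B:*/11, job_C:*/15}
Op 8: register job_A */17 -> active={job_A:*/17, job_B:*/11, job_C:*/15}
  job_A: interval 17, next fire after T=183 is 187
  job_B: interval 11, next fire after T=183 is 187
  job_C: interval 15, next fire after T=183 is 195
Earliest = 187, winner (lex tiebreak) = job_A

Answer: job_A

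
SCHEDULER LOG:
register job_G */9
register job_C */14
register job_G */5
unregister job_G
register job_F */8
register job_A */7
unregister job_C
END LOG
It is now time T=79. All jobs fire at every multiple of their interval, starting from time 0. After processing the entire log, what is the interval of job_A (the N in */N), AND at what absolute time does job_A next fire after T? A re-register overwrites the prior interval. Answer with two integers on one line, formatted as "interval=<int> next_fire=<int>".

Answer: interval=7 next_fire=84

Derivation:
Op 1: register job_G */9 -> active={job_G:*/9}
Op 2: register job_C */14 -> active={job_C:*/14, job_G:*/9}
Op 3: register job_G */5 -> active={job_C:*/14, job_G:*/5}
Op 4: unregister job_G -> active={job_C:*/14}
Op 5: register job_F */8 -> active={job_C:*/14, job_F:*/8}
Op 6: register job_A */7 -> active={job_A:*/7, job_C:*/14, job_F:*/8}
Op 7: unregister job_C -> active={job_A:*/7, job_F:*/8}
Final interval of job_A = 7
Next fire of job_A after T=79: (79//7+1)*7 = 84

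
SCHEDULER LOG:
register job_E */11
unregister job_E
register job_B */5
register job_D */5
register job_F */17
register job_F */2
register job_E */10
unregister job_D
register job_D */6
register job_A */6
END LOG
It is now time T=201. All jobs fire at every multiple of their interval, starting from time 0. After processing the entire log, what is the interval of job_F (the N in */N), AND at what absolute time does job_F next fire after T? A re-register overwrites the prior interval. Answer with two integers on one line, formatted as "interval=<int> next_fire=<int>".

Answer: interval=2 next_fire=202

Derivation:
Op 1: register job_E */11 -> active={job_E:*/11}
Op 2: unregister job_E -> active={}
Op 3: register job_B */5 -> active={job_B:*/5}
Op 4: register job_D */5 -> active={job_B:*/5, job_D:*/5}
Op 5: register job_F */17 -> active={job_B:*/5, job_D:*/5, job_F:*/17}
Op 6: register job_F */2 -> active={job_B:*/5, job_D:*/5, job_F:*/2}
Op 7: register job_E */10 -> active={job_B:*/5, job_D:*/5, job_E:*/10, job_F:*/2}
Op 8: unregister job_D -> active={job_B:*/5, job_E:*/10, job_F:*/2}
Op 9: register job_D */6 -> active={job_B:*/5, job_D:*/6, job_E:*/10, job_F:*/2}
Op 10: register job_A */6 -> active={job_A:*/6, job_B:*/5, job_D:*/6, job_E:*/10, job_F:*/2}
Final interval of job_F = 2
Next fire of job_F after T=201: (201//2+1)*2 = 202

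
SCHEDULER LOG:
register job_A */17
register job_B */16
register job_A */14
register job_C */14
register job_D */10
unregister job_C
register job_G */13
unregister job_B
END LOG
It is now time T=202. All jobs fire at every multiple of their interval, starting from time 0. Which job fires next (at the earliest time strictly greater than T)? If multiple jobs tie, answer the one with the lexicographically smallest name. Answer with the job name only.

Answer: job_G

Derivation:
Op 1: register job_A */17 -> active={job_A:*/17}
Op 2: register job_B */16 -> active={job_A:*/17, job_B:*/16}
Op 3: register job_A */14 -> active={job_A:*/14, job_B:*/16}
Op 4: register job_C */14 -> active={job_A:*/14, job_B:*/16, job_C:*/14}
Op 5: register job_D */10 -> active={job_A:*/14, job_B:*/16, job_C:*/14, job_D:*/10}
Op 6: unregister job_C -> active={job_A:*/14, job_B:*/16, job_D:*/10}
Op 7: register job_G */13 -> active={job_A:*/14, job_B:*/16, job_D:*/10, job_G:*/13}
Op 8: unregister job_B -> active={job_A:*/14, job_D:*/10, job_G:*/13}
  job_A: interval 14, next fire after T=202 is 210
  job_D: interval 10, next fire after T=202 is 210
  job_G: interval 13, next fire after T=202 is 208
Earliest = 208, winner (lex tiebreak) = job_G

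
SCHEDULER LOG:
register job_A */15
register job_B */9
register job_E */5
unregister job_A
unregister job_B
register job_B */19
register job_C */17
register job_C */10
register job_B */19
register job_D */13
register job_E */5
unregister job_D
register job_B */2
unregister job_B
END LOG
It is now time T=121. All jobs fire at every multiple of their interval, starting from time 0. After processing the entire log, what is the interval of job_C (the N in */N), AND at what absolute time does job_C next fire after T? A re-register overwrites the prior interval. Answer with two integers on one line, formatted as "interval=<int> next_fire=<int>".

Answer: interval=10 next_fire=130

Derivation:
Op 1: register job_A */15 -> active={job_A:*/15}
Op 2: register job_B */9 -> active={job_A:*/15, job_B:*/9}
Op 3: register job_E */5 -> active={job_A:*/15, job_B:*/9, job_E:*/5}
Op 4: unregister job_A -> active={job_B:*/9, job_E:*/5}
Op 5: unregister job_B -> active={job_E:*/5}
Op 6: register job_B */19 -> active={job_B:*/19, job_E:*/5}
Op 7: register job_C */17 -> active={job_B:*/19, job_C:*/17, job_E:*/5}
Op 8: register job_C */10 -> active={job_B:*/19, job_C:*/10, job_E:*/5}
Op 9: register job_B */19 -> active={job_B:*/19, job_C:*/10, job_E:*/5}
Op 10: register job_D */13 -> active={job_B:*/19, job_C:*/10, job_D:*/13, job_E:*/5}
Op 11: register job_E */5 -> active={job_B:*/19, job_C:*/10, job_D:*/13, job_E:*/5}
Op 12: unregister job_D -> active={job_B:*/19, job_C:*/10, job_E:*/5}
Op 13: register job_B */2 -> active={job_B:*/2, job_C:*/10, job_E:*/5}
Op 14: unregister job_B -> active={job_C:*/10, job_E:*/5}
Final interval of job_C = 10
Next fire of job_C after T=121: (121//10+1)*10 = 130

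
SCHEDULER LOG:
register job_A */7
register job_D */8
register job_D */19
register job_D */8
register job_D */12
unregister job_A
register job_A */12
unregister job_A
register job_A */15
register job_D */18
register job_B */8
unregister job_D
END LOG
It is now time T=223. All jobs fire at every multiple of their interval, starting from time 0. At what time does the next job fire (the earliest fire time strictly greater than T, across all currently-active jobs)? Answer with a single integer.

Answer: 224

Derivation:
Op 1: register job_A */7 -> active={job_A:*/7}
Op 2: register job_D */8 -> active={job_A:*/7, job_D:*/8}
Op 3: register job_D */19 -> active={job_A:*/7, job_D:*/19}
Op 4: register job_D */8 -> active={job_A:*/7, job_D:*/8}
Op 5: register job_D */12 -> active={job_A:*/7, job_D:*/12}
Op 6: unregister job_A -> active={job_D:*/12}
Op 7: register job_A */12 -> active={job_A:*/12, job_D:*/12}
Op 8: unregister job_A -> active={job_D:*/12}
Op 9: register job_A */15 -> active={job_A:*/15, job_D:*/12}
Op 10: register job_D */18 -> active={job_A:*/15, job_D:*/18}
Op 11: register job_B */8 -> active={job_A:*/15, job_B:*/8, job_D:*/18}
Op 12: unregister job_D -> active={job_A:*/15, job_B:*/8}
  job_A: interval 15, next fire after T=223 is 225
  job_B: interval 8, next fire after T=223 is 224
Earliest fire time = 224 (job job_B)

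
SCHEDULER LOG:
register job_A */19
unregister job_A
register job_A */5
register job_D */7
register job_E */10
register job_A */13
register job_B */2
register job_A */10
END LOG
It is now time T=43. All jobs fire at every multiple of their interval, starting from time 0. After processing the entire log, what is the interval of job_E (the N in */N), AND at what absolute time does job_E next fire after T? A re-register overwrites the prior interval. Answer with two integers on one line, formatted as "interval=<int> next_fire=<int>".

Answer: interval=10 next_fire=50

Derivation:
Op 1: register job_A */19 -> active={job_A:*/19}
Op 2: unregister job_A -> active={}
Op 3: register job_A */5 -> active={job_A:*/5}
Op 4: register job_D */7 -> active={job_A:*/5, job_D:*/7}
Op 5: register job_E */10 -> active={job_A:*/5, job_D:*/7, job_E:*/10}
Op 6: register job_A */13 -> active={job_A:*/13, job_D:*/7, job_E:*/10}
Op 7: register job_B */2 -> active={job_A:*/13, job_B:*/2, job_D:*/7, job_E:*/10}
Op 8: register job_A */10 -> active={job_A:*/10, job_B:*/2, job_D:*/7, job_E:*/10}
Final interval of job_E = 10
Next fire of job_E after T=43: (43//10+1)*10 = 50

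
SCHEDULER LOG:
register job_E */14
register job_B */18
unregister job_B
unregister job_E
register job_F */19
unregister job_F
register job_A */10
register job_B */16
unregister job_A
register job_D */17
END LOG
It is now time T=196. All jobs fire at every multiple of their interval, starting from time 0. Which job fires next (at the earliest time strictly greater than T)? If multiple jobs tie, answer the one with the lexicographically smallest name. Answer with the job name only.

Answer: job_D

Derivation:
Op 1: register job_E */14 -> active={job_E:*/14}
Op 2: register job_B */18 -> active={job_B:*/18, job_E:*/14}
Op 3: unregister job_B -> active={job_E:*/14}
Op 4: unregister job_E -> active={}
Op 5: register job_F */19 -> active={job_F:*/19}
Op 6: unregister job_F -> active={}
Op 7: register job_A */10 -> active={job_A:*/10}
Op 8: register job_B */16 -> active={job_A:*/10, job_B:*/16}
Op 9: unregister job_A -> active={job_B:*/16}
Op 10: register job_D */17 -> active={job_B:*/16, job_D:*/17}
  job_B: interval 16, next fire after T=196 is 208
  job_D: interval 17, next fire after T=196 is 204
Earliest = 204, winner (lex tiebreak) = job_D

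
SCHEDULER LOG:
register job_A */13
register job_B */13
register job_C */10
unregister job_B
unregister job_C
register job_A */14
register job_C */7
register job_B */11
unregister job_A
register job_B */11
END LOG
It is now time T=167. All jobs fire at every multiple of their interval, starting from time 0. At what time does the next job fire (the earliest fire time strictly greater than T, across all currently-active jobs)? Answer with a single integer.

Op 1: register job_A */13 -> active={job_A:*/13}
Op 2: register job_B */13 -> active={job_A:*/13, job_B:*/13}
Op 3: register job_C */10 -> active={job_A:*/13, job_B:*/13, job_C:*/10}
Op 4: unregister job_B -> active={job_A:*/13, job_C:*/10}
Op 5: unregister job_C -> active={job_A:*/13}
Op 6: register job_A */14 -> active={job_A:*/14}
Op 7: register job_C */7 -> active={job_A:*/14, job_C:*/7}
Op 8: register job_B */11 -> active={job_A:*/14, job_B:*/11, job_C:*/7}
Op 9: unregister job_A -> active={job_B:*/11, job_C:*/7}
Op 10: register job_B */11 -> active={job_B:*/11, job_C:*/7}
  job_B: interval 11, next fire after T=167 is 176
  job_C: interval 7, next fire after T=167 is 168
Earliest fire time = 168 (job job_C)

Answer: 168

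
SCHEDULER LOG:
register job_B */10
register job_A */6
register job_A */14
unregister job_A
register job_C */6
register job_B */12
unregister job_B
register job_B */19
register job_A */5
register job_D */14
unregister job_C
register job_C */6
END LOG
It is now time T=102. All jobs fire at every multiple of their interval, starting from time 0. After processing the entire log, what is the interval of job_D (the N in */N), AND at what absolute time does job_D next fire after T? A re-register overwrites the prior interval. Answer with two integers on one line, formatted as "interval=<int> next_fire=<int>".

Answer: interval=14 next_fire=112

Derivation:
Op 1: register job_B */10 -> active={job_B:*/10}
Op 2: register job_A */6 -> active={job_A:*/6, job_B:*/10}
Op 3: register job_A */14 -> active={job_A:*/14, job_B:*/10}
Op 4: unregister job_A -> active={job_B:*/10}
Op 5: register job_C */6 -> active={job_B:*/10, job_C:*/6}
Op 6: register job_B */12 -> active={job_B:*/12, job_C:*/6}
Op 7: unregister job_B -> active={job_C:*/6}
Op 8: register job_B */19 -> active={job_B:*/19, job_C:*/6}
Op 9: register job_A */5 -> active={job_A:*/5, job_B:*/19, job_C:*/6}
Op 10: register job_D */14 -> active={job_A:*/5, job_B:*/19, job_C:*/6, job_D:*/14}
Op 11: unregister job_C -> active={job_A:*/5, job_B:*/19, job_D:*/14}
Op 12: register job_C */6 -> active={job_A:*/5, job_B:*/19, job_C:*/6, job_D:*/14}
Final interval of job_D = 14
Next fire of job_D after T=102: (102//14+1)*14 = 112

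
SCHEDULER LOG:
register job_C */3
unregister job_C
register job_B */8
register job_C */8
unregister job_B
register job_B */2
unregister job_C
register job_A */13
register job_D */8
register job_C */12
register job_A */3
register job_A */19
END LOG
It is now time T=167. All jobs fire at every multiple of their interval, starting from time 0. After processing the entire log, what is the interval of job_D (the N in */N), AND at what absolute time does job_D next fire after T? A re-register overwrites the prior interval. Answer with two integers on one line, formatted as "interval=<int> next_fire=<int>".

Op 1: register job_C */3 -> active={job_C:*/3}
Op 2: unregister job_C -> active={}
Op 3: register job_B */8 -> active={job_B:*/8}
Op 4: register job_C */8 -> active={job_B:*/8, job_C:*/8}
Op 5: unregister job_B -> active={job_C:*/8}
Op 6: register job_B */2 -> active={job_B:*/2, job_C:*/8}
Op 7: unregister job_C -> active={job_B:*/2}
Op 8: register job_A */13 -> active={job_A:*/13, job_B:*/2}
Op 9: register job_D */8 -> active={job_A:*/13, job_B:*/2, job_D:*/8}
Op 10: register job_C */12 -> active={job_A:*/13, job_B:*/2, job_C:*/12, job_D:*/8}
Op 11: register job_A */3 -> active={job_A:*/3, job_B:*/2, job_C:*/12, job_D:*/8}
Op 12: register job_A */19 -> active={job_A:*/19, job_B:*/2, job_C:*/12, job_D:*/8}
Final interval of job_D = 8
Next fire of job_D after T=167: (167//8+1)*8 = 168

Answer: interval=8 next_fire=168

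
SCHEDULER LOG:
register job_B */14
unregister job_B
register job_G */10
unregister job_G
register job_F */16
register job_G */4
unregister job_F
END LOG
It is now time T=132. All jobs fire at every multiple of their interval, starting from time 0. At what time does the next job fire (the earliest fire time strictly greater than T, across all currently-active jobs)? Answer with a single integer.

Answer: 136

Derivation:
Op 1: register job_B */14 -> active={job_B:*/14}
Op 2: unregister job_B -> active={}
Op 3: register job_G */10 -> active={job_G:*/10}
Op 4: unregister job_G -> active={}
Op 5: register job_F */16 -> active={job_F:*/16}
Op 6: register job_G */4 -> active={job_F:*/16, job_G:*/4}
Op 7: unregister job_F -> active={job_G:*/4}
  job_G: interval 4, next fire after T=132 is 136
Earliest fire time = 136 (job job_G)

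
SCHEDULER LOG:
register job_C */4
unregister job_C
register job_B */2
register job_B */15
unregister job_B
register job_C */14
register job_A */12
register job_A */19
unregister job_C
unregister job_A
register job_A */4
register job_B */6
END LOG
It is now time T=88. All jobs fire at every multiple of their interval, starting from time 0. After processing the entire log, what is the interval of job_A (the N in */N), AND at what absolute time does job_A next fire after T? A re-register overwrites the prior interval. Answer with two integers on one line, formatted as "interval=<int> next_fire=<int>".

Answer: interval=4 next_fire=92

Derivation:
Op 1: register job_C */4 -> active={job_C:*/4}
Op 2: unregister job_C -> active={}
Op 3: register job_B */2 -> active={job_B:*/2}
Op 4: register job_B */15 -> active={job_B:*/15}
Op 5: unregister job_B -> active={}
Op 6: register job_C */14 -> active={job_C:*/14}
Op 7: register job_A */12 -> active={job_A:*/12, job_C:*/14}
Op 8: register job_A */19 -> active={job_A:*/19, job_C:*/14}
Op 9: unregister job_C -> active={job_A:*/19}
Op 10: unregister job_A -> active={}
Op 11: register job_A */4 -> active={job_A:*/4}
Op 12: register job_B */6 -> active={job_A:*/4, job_B:*/6}
Final interval of job_A = 4
Next fire of job_A after T=88: (88//4+1)*4 = 92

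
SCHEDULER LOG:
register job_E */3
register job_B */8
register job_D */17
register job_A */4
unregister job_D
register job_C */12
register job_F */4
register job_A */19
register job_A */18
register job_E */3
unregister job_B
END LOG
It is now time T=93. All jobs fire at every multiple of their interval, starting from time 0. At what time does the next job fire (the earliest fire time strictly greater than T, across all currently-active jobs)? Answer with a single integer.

Op 1: register job_E */3 -> active={job_E:*/3}
Op 2: register job_B */8 -> active={job_B:*/8, job_E:*/3}
Op 3: register job_D */17 -> active={job_B:*/8, job_D:*/17, job_E:*/3}
Op 4: register job_A */4 -> active={job_A:*/4, job_B:*/8, job_D:*/17, job_E:*/3}
Op 5: unregister job_D -> active={job_A:*/4, job_B:*/8, job_E:*/3}
Op 6: register job_C */12 -> active={job_A:*/4, job_B:*/8, job_C:*/12, job_E:*/3}
Op 7: register job_F */4 -> active={job_A:*/4, job_B:*/8, job_C:*/12, job_E:*/3, job_F:*/4}
Op 8: register job_A */19 -> active={job_A:*/19, job_B:*/8, job_C:*/12, job_E:*/3, job_F:*/4}
Op 9: register job_A */18 -> active={job_A:*/18, job_B:*/8, job_C:*/12, job_E:*/3, job_F:*/4}
Op 10: register job_E */3 -> active={job_A:*/18, job_B:*/8, job_C:*/12, job_E:*/3, job_F:*/4}
Op 11: unregister job_B -> active={job_A:*/18, job_C:*/12, job_E:*/3, job_F:*/4}
  job_A: interval 18, next fire after T=93 is 108
  job_C: interval 12, next fire after T=93 is 96
  job_E: interval 3, next fire after T=93 is 96
  job_F: interval 4, next fire after T=93 is 96
Earliest fire time = 96 (job job_C)

Answer: 96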